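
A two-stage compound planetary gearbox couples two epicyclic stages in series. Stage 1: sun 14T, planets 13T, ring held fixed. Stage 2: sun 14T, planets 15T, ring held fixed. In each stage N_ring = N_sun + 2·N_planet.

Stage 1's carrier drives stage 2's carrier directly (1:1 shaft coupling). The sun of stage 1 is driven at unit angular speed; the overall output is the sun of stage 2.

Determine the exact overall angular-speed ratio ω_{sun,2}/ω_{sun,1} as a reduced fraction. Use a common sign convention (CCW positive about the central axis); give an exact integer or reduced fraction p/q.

29/27

Stage 1: N_ring = 14 + 2·13 = 40
Stage 1: 14(ω_s−ω_c) = −40(ω_r−ω_c),  ω_r=0, ω_s=1
Stage 1: 14(1−ω_c) = −40(0−ω_c)  ⇒  54ω_c = 14  ⇒  ω_c = 7/27
  ⇒ ω_c¹/ω_s¹ = 7/27
Stage 2: N_ring = 14 + 2·15 = 44
Stage 2: 14(ω_s−ω_c) = −44(ω_r−ω_c),  ω_r=0, ω_c=1
Stage 2: ω_s = 1 − (44/14)(0−1) = 29/7
  ⇒ ω_s²/ω_c² = 29/7
Coupling ω_c² = ω_c¹ ⇒ overall = 7/27 × 29/7 = 29/27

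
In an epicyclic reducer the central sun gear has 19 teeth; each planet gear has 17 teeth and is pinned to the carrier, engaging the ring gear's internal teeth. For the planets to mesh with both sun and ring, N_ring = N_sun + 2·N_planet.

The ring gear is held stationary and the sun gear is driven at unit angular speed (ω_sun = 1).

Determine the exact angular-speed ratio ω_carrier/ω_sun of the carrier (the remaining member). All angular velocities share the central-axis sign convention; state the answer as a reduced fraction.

N_ring = 19 + 2·17 = 53
19(ω_s−ω_c) = −53(ω_r−ω_c),  ω_r=0, ω_s=1
19(1−ω_c) = −53(0−ω_c)  ⇒  72ω_c = 19  ⇒  ω_c = 19/72
ω_c/ω_s = 19/72

19/72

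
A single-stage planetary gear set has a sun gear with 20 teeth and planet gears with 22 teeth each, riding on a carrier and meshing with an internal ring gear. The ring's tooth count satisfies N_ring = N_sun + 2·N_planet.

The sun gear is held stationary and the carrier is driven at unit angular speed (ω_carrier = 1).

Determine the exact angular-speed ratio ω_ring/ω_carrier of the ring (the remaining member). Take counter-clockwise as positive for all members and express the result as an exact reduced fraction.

N_ring = 20 + 2·22 = 64
20(ω_s−ω_c) = −64(ω_r−ω_c),  ω_s=0, ω_c=1
ω_r = 1 − (20/64)(0−1) = 21/16
ω_r/ω_c = 21/16

21/16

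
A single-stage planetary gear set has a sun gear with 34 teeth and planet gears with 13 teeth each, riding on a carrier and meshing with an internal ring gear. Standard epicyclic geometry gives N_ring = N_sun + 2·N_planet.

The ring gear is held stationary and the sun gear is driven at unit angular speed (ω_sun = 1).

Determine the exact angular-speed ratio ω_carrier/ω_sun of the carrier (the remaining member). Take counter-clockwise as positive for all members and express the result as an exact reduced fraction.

17/47

N_ring = 34 + 2·13 = 60
34(ω_s−ω_c) = −60(ω_r−ω_c),  ω_r=0, ω_s=1
34(1−ω_c) = −60(0−ω_c)  ⇒  94ω_c = 34  ⇒  ω_c = 17/47
ω_c/ω_s = 17/47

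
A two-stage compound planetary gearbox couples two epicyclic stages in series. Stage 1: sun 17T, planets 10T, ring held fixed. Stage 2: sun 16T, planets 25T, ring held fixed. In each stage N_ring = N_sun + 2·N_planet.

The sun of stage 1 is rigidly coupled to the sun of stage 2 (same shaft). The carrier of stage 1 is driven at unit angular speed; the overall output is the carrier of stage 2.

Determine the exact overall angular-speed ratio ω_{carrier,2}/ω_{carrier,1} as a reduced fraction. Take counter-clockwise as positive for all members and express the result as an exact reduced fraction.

432/697

Stage 1: N_ring = 17 + 2·10 = 37
Stage 1: 17(ω_s−ω_c) = −37(ω_r−ω_c),  ω_r=0, ω_c=1
Stage 1: ω_s = 1 − (37/17)(0−1) = 54/17
  ⇒ ω_s¹/ω_c¹ = 54/17
Stage 2: N_ring = 16 + 2·25 = 66
Stage 2: 16(ω_s−ω_c) = −66(ω_r−ω_c),  ω_r=0, ω_s=1
Stage 2: 16(1−ω_c) = −66(0−ω_c)  ⇒  82ω_c = 16  ⇒  ω_c = 8/41
  ⇒ ω_c²/ω_s² = 8/41
Coupling ω_s² = ω_s¹ ⇒ overall = 54/17 × 8/41 = 432/697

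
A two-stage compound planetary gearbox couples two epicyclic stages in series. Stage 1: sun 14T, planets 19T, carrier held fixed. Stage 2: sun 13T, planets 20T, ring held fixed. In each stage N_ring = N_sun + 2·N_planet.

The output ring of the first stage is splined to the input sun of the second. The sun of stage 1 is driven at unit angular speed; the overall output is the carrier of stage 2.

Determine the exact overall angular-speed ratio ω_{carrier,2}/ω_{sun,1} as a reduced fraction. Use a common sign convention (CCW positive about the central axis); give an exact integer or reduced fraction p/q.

Stage 1: N_ring = 14 + 2·19 = 52
Stage 1: 14(ω_s−ω_c) = −52(ω_r−ω_c),  ω_c=0, ω_s=1
Stage 1: ω_r = 0 − (14/52)(1−0) = -7/26
  ⇒ ω_r¹/ω_s¹ = -7/26
Stage 2: N_ring = 13 + 2·20 = 53
Stage 2: 13(ω_s−ω_c) = −53(ω_r−ω_c),  ω_r=0, ω_s=1
Stage 2: 13(1−ω_c) = −53(0−ω_c)  ⇒  66ω_c = 13  ⇒  ω_c = 13/66
  ⇒ ω_c²/ω_s² = 13/66
Coupling ω_s² = ω_r¹ ⇒ overall = -7/26 × 13/66 = -7/132

-7/132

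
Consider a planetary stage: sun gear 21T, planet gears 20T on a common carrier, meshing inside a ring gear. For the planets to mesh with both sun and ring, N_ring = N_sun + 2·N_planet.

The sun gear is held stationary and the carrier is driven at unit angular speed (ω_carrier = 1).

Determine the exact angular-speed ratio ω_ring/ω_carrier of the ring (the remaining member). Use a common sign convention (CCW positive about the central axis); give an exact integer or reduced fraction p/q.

N_ring = 21 + 2·20 = 61
21(ω_s−ω_c) = −61(ω_r−ω_c),  ω_s=0, ω_c=1
ω_r = 1 − (21/61)(0−1) = 82/61
ω_r/ω_c = 82/61

82/61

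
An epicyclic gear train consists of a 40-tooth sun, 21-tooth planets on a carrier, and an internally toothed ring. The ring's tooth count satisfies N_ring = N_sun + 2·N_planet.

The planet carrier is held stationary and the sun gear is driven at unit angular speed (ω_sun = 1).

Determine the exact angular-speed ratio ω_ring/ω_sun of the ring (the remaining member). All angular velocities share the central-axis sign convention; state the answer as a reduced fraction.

N_ring = 40 + 2·21 = 82
40(ω_s−ω_c) = −82(ω_r−ω_c),  ω_c=0, ω_s=1
ω_r = 0 − (40/82)(1−0) = -20/41
ω_r/ω_s = -20/41

-20/41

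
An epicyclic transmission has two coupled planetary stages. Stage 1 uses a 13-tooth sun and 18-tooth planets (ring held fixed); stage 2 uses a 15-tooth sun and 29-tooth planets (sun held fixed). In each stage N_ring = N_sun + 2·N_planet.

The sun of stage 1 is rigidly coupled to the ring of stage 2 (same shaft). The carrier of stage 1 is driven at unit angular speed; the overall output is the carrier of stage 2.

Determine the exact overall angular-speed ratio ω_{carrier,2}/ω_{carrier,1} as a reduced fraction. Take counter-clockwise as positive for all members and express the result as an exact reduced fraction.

Stage 1: N_ring = 13 + 2·18 = 49
Stage 1: 13(ω_s−ω_c) = −49(ω_r−ω_c),  ω_r=0, ω_c=1
Stage 1: ω_s = 1 − (49/13)(0−1) = 62/13
  ⇒ ω_s¹/ω_c¹ = 62/13
Stage 2: N_ring = 15 + 2·29 = 73
Stage 2: 15(ω_s−ω_c) = −73(ω_r−ω_c),  ω_s=0, ω_r=1
Stage 2: 15(0−ω_c) = −73(1−ω_c)  ⇒  88ω_c = 73  ⇒  ω_c = 73/88
  ⇒ ω_c²/ω_r² = 73/88
Coupling ω_r² = ω_s¹ ⇒ overall = 62/13 × 73/88 = 2263/572

2263/572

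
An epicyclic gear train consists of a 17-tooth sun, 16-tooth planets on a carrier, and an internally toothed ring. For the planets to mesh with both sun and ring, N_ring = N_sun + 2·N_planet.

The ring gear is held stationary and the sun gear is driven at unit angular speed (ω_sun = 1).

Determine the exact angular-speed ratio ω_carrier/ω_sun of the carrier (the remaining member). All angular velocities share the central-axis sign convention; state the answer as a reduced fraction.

17/66

N_ring = 17 + 2·16 = 49
17(ω_s−ω_c) = −49(ω_r−ω_c),  ω_r=0, ω_s=1
17(1−ω_c) = −49(0−ω_c)  ⇒  66ω_c = 17  ⇒  ω_c = 17/66
ω_c/ω_s = 17/66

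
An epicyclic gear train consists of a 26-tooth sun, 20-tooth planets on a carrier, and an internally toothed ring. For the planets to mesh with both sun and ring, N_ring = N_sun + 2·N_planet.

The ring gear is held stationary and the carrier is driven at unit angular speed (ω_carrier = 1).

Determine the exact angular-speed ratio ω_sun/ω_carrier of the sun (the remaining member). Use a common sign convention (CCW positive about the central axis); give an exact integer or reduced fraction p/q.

46/13

N_ring = 26 + 2·20 = 66
26(ω_s−ω_c) = −66(ω_r−ω_c),  ω_r=0, ω_c=1
ω_s = 1 − (66/26)(0−1) = 46/13
ω_s/ω_c = 46/13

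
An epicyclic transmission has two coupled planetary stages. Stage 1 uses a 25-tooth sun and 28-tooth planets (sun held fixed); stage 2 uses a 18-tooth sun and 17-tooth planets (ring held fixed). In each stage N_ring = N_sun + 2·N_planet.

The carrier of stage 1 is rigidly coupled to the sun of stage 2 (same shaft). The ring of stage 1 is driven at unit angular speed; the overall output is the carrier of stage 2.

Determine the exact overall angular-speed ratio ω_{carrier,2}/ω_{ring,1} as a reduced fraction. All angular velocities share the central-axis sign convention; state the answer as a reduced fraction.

729/3710

Stage 1: N_ring = 25 + 2·28 = 81
Stage 1: 25(ω_s−ω_c) = −81(ω_r−ω_c),  ω_s=0, ω_r=1
Stage 1: 25(0−ω_c) = −81(1−ω_c)  ⇒  106ω_c = 81  ⇒  ω_c = 81/106
  ⇒ ω_c¹/ω_r¹ = 81/106
Stage 2: N_ring = 18 + 2·17 = 52
Stage 2: 18(ω_s−ω_c) = −52(ω_r−ω_c),  ω_r=0, ω_s=1
Stage 2: 18(1−ω_c) = −52(0−ω_c)  ⇒  70ω_c = 18  ⇒  ω_c = 9/35
  ⇒ ω_c²/ω_s² = 9/35
Coupling ω_s² = ω_c¹ ⇒ overall = 81/106 × 9/35 = 729/3710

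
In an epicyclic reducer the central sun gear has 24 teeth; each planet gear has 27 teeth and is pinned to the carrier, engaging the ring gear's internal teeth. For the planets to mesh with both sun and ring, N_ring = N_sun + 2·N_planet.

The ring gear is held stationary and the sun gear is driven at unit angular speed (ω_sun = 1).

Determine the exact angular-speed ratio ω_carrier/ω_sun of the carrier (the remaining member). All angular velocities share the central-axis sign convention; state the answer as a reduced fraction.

4/17

N_ring = 24 + 2·27 = 78
24(ω_s−ω_c) = −78(ω_r−ω_c),  ω_r=0, ω_s=1
24(1−ω_c) = −78(0−ω_c)  ⇒  102ω_c = 24  ⇒  ω_c = 4/17
ω_c/ω_s = 4/17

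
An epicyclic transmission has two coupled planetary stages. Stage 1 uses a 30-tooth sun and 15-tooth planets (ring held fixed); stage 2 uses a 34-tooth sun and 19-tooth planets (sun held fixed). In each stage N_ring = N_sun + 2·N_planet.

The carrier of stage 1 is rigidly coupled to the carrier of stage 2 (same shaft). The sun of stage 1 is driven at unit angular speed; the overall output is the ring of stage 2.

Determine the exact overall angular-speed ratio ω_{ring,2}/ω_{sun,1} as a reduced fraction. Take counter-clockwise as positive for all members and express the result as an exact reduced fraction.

53/108

Stage 1: N_ring = 30 + 2·15 = 60
Stage 1: 30(ω_s−ω_c) = −60(ω_r−ω_c),  ω_r=0, ω_s=1
Stage 1: 30(1−ω_c) = −60(0−ω_c)  ⇒  90ω_c = 30  ⇒  ω_c = 1/3
  ⇒ ω_c¹/ω_s¹ = 1/3
Stage 2: N_ring = 34 + 2·19 = 72
Stage 2: 34(ω_s−ω_c) = −72(ω_r−ω_c),  ω_s=0, ω_c=1
Stage 2: ω_r = 1 − (34/72)(0−1) = 53/36
  ⇒ ω_r²/ω_c² = 53/36
Coupling ω_c² = ω_c¹ ⇒ overall = 1/3 × 53/36 = 53/108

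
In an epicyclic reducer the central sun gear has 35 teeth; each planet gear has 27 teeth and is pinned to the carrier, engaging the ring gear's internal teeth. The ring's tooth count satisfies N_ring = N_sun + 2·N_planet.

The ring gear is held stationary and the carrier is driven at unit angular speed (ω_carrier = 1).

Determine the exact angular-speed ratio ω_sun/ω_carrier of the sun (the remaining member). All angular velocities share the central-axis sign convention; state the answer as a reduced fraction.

124/35

N_ring = 35 + 2·27 = 89
35(ω_s−ω_c) = −89(ω_r−ω_c),  ω_r=0, ω_c=1
ω_s = 1 − (89/35)(0−1) = 124/35
ω_s/ω_c = 124/35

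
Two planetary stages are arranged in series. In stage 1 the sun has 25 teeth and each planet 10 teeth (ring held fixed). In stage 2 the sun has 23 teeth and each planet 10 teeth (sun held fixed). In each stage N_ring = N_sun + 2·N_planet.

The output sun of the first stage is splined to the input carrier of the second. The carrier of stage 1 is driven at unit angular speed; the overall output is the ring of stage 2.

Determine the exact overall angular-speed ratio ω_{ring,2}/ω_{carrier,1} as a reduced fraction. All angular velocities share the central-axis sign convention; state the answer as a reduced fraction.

Stage 1: N_ring = 25 + 2·10 = 45
Stage 1: 25(ω_s−ω_c) = −45(ω_r−ω_c),  ω_r=0, ω_c=1
Stage 1: ω_s = 1 − (45/25)(0−1) = 14/5
  ⇒ ω_s¹/ω_c¹ = 14/5
Stage 2: N_ring = 23 + 2·10 = 43
Stage 2: 23(ω_s−ω_c) = −43(ω_r−ω_c),  ω_s=0, ω_c=1
Stage 2: ω_r = 1 − (23/43)(0−1) = 66/43
  ⇒ ω_r²/ω_c² = 66/43
Coupling ω_c² = ω_s¹ ⇒ overall = 14/5 × 66/43 = 924/215

924/215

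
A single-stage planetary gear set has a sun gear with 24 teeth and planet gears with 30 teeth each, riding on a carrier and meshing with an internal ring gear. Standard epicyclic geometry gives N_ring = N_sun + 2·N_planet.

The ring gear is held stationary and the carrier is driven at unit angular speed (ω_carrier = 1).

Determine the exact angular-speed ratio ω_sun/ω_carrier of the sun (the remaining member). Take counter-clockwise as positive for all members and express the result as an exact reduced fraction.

9/2

N_ring = 24 + 2·30 = 84
24(ω_s−ω_c) = −84(ω_r−ω_c),  ω_r=0, ω_c=1
ω_s = 1 − (84/24)(0−1) = 9/2
ω_s/ω_c = 9/2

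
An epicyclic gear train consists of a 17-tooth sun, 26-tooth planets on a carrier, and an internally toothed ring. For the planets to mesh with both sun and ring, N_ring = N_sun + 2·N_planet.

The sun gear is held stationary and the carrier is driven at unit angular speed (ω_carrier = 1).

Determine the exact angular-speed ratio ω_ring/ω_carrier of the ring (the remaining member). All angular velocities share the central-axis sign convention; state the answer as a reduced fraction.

N_ring = 17 + 2·26 = 69
17(ω_s−ω_c) = −69(ω_r−ω_c),  ω_s=0, ω_c=1
ω_r = 1 − (17/69)(0−1) = 86/69
ω_r/ω_c = 86/69

86/69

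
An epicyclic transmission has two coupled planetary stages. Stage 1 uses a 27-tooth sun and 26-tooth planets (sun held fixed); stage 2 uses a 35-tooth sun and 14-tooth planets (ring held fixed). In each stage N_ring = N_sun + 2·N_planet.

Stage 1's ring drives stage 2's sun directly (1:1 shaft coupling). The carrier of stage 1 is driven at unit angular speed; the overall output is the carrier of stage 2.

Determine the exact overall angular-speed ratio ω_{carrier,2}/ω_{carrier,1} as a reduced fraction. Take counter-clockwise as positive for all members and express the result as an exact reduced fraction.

Stage 1: N_ring = 27 + 2·26 = 79
Stage 1: 27(ω_s−ω_c) = −79(ω_r−ω_c),  ω_s=0, ω_c=1
Stage 1: ω_r = 1 − (27/79)(0−1) = 106/79
  ⇒ ω_r¹/ω_c¹ = 106/79
Stage 2: N_ring = 35 + 2·14 = 63
Stage 2: 35(ω_s−ω_c) = −63(ω_r−ω_c),  ω_r=0, ω_s=1
Stage 2: 35(1−ω_c) = −63(0−ω_c)  ⇒  98ω_c = 35  ⇒  ω_c = 5/14
  ⇒ ω_c²/ω_s² = 5/14
Coupling ω_s² = ω_r¹ ⇒ overall = 106/79 × 5/14 = 265/553

265/553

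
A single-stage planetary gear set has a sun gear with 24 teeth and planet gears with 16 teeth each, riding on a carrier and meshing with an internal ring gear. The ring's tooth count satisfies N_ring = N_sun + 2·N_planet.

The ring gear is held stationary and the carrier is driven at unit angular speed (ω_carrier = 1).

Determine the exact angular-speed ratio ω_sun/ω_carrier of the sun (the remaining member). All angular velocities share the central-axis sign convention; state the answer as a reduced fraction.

10/3

N_ring = 24 + 2·16 = 56
24(ω_s−ω_c) = −56(ω_r−ω_c),  ω_r=0, ω_c=1
ω_s = 1 − (56/24)(0−1) = 10/3
ω_s/ω_c = 10/3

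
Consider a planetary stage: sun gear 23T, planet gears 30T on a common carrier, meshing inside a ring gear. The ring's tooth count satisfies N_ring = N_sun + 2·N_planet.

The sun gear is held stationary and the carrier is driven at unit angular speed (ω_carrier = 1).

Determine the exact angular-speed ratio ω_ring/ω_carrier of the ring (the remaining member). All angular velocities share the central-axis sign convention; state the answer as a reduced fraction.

106/83

N_ring = 23 + 2·30 = 83
23(ω_s−ω_c) = −83(ω_r−ω_c),  ω_s=0, ω_c=1
ω_r = 1 − (23/83)(0−1) = 106/83
ω_r/ω_c = 106/83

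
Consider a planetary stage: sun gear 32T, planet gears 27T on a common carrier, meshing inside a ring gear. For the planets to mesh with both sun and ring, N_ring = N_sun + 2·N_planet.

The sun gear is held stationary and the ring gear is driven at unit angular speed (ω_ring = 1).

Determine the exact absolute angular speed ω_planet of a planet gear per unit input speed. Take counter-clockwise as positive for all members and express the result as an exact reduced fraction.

N_ring = 32 + 2·27 = 86
32(ω_s−ω_c) = −86(ω_r−ω_c),  ω_s=0, ω_r=1
32(0−ω_c) = −86(1−ω_c)  ⇒  118ω_c = 86  ⇒  ω_c = 43/59
sun–planet: 32·(0−43/59) = −27·(ω_p−ω_c)  ⇒  ω_p−ω_c = −(32/27)·(-43/59) = 1376/1593
ω_p = 43/59 + 1376/1593 = 43/27

43/27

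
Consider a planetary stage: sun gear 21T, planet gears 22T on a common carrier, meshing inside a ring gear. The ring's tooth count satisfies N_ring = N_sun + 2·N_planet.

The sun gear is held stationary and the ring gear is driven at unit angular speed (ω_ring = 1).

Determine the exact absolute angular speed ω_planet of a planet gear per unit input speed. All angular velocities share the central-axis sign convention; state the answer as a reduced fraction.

N_ring = 21 + 2·22 = 65
21(ω_s−ω_c) = −65(ω_r−ω_c),  ω_s=0, ω_r=1
21(0−ω_c) = −65(1−ω_c)  ⇒  86ω_c = 65  ⇒  ω_c = 65/86
sun–planet: 21·(0−65/86) = −22·(ω_p−ω_c)  ⇒  ω_p−ω_c = −(21/22)·(-65/86) = 1365/1892
ω_p = 65/86 + 1365/1892 = 65/44

65/44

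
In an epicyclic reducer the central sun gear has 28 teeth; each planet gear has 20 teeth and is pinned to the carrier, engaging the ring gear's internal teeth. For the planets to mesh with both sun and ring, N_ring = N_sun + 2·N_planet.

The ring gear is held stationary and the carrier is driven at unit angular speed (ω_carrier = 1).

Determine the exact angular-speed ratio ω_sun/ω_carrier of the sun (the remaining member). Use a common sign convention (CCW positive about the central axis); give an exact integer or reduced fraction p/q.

N_ring = 28 + 2·20 = 68
28(ω_s−ω_c) = −68(ω_r−ω_c),  ω_r=0, ω_c=1
ω_s = 1 − (68/28)(0−1) = 24/7
ω_s/ω_c = 24/7

24/7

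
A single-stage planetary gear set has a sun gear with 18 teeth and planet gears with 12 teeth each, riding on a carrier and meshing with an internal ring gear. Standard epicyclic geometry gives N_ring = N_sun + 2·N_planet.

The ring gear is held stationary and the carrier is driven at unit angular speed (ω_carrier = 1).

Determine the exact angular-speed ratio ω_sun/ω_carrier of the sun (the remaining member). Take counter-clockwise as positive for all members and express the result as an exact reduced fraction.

N_ring = 18 + 2·12 = 42
18(ω_s−ω_c) = −42(ω_r−ω_c),  ω_r=0, ω_c=1
ω_s = 1 − (42/18)(0−1) = 10/3
ω_s/ω_c = 10/3

10/3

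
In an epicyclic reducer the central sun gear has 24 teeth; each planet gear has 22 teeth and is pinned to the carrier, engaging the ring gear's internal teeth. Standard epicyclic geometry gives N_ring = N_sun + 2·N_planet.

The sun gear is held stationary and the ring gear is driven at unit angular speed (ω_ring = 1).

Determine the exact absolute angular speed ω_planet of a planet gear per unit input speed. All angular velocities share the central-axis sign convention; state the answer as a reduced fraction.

17/11

N_ring = 24 + 2·22 = 68
24(ω_s−ω_c) = −68(ω_r−ω_c),  ω_s=0, ω_r=1
24(0−ω_c) = −68(1−ω_c)  ⇒  92ω_c = 68  ⇒  ω_c = 17/23
sun–planet: 24·(0−17/23) = −22·(ω_p−ω_c)  ⇒  ω_p−ω_c = −(24/22)·(-17/23) = 204/253
ω_p = 17/23 + 204/253 = 17/11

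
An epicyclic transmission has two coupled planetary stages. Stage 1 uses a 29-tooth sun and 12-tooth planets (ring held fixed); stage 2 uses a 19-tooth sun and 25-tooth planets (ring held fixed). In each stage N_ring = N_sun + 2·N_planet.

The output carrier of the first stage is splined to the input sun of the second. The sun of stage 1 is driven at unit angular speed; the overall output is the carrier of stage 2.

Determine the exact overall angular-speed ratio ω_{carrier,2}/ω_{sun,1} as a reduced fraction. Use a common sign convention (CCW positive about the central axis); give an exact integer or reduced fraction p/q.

551/7216

Stage 1: N_ring = 29 + 2·12 = 53
Stage 1: 29(ω_s−ω_c) = −53(ω_r−ω_c),  ω_r=0, ω_s=1
Stage 1: 29(1−ω_c) = −53(0−ω_c)  ⇒  82ω_c = 29  ⇒  ω_c = 29/82
  ⇒ ω_c¹/ω_s¹ = 29/82
Stage 2: N_ring = 19 + 2·25 = 69
Stage 2: 19(ω_s−ω_c) = −69(ω_r−ω_c),  ω_r=0, ω_s=1
Stage 2: 19(1−ω_c) = −69(0−ω_c)  ⇒  88ω_c = 19  ⇒  ω_c = 19/88
  ⇒ ω_c²/ω_s² = 19/88
Coupling ω_s² = ω_c¹ ⇒ overall = 29/82 × 19/88 = 551/7216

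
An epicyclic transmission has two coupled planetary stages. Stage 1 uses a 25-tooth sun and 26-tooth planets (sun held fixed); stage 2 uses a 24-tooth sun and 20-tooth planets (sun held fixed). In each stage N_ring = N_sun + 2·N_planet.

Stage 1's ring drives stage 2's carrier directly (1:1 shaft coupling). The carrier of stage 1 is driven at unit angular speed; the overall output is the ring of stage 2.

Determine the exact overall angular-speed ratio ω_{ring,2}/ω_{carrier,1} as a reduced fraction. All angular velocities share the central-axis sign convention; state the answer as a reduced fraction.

Stage 1: N_ring = 25 + 2·26 = 77
Stage 1: 25(ω_s−ω_c) = −77(ω_r−ω_c),  ω_s=0, ω_c=1
Stage 1: ω_r = 1 − (25/77)(0−1) = 102/77
  ⇒ ω_r¹/ω_c¹ = 102/77
Stage 2: N_ring = 24 + 2·20 = 64
Stage 2: 24(ω_s−ω_c) = −64(ω_r−ω_c),  ω_s=0, ω_c=1
Stage 2: ω_r = 1 − (24/64)(0−1) = 11/8
  ⇒ ω_r²/ω_c² = 11/8
Coupling ω_c² = ω_r¹ ⇒ overall = 102/77 × 11/8 = 51/28

51/28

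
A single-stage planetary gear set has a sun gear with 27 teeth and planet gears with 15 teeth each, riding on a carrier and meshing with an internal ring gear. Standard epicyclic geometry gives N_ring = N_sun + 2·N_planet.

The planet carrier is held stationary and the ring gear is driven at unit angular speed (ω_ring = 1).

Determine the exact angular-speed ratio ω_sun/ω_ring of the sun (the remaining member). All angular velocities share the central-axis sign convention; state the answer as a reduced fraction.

-19/9

N_ring = 27 + 2·15 = 57
27(ω_s−ω_c) = −57(ω_r−ω_c),  ω_c=0, ω_r=1
ω_s = 0 − (57/27)(1−0) = -19/9
ω_s/ω_r = -19/9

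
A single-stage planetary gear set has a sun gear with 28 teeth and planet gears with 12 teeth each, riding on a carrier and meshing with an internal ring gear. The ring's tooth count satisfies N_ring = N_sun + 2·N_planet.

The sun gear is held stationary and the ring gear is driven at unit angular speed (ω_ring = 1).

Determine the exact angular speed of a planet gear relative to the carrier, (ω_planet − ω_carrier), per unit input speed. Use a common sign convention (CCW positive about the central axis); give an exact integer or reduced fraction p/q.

N_ring = 28 + 2·12 = 52
28(ω_s−ω_c) = −52(ω_r−ω_c),  ω_s=0, ω_r=1
28(0−ω_c) = −52(1−ω_c)  ⇒  80ω_c = 52  ⇒  ω_c = 13/20
sun–planet: 28·(0−13/20) = −12·(ω_p−ω_c)  ⇒  ω_p−ω_c = −(28/12)·(-13/20) = 91/60

91/60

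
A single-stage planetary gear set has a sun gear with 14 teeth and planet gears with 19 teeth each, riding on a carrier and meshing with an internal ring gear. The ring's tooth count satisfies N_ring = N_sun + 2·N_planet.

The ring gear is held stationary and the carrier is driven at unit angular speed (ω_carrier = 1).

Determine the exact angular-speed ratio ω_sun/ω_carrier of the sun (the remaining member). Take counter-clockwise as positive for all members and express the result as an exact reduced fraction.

N_ring = 14 + 2·19 = 52
14(ω_s−ω_c) = −52(ω_r−ω_c),  ω_r=0, ω_c=1
ω_s = 1 − (52/14)(0−1) = 33/7
ω_s/ω_c = 33/7

33/7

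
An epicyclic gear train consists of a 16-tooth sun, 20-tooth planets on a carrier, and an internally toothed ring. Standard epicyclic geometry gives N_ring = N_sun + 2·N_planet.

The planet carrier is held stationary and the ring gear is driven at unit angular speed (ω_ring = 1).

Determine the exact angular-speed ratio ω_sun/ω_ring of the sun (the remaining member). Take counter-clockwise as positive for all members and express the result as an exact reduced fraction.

-7/2

N_ring = 16 + 2·20 = 56
16(ω_s−ω_c) = −56(ω_r−ω_c),  ω_c=0, ω_r=1
ω_s = 0 − (56/16)(1−0) = -7/2
ω_s/ω_r = -7/2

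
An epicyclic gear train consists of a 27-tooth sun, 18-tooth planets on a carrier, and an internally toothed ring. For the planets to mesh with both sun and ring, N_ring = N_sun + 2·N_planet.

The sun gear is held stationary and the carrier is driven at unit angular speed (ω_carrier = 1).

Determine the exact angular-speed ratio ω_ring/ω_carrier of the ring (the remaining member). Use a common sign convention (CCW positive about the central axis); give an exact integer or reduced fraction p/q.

N_ring = 27 + 2·18 = 63
27(ω_s−ω_c) = −63(ω_r−ω_c),  ω_s=0, ω_c=1
ω_r = 1 − (27/63)(0−1) = 10/7
ω_r/ω_c = 10/7

10/7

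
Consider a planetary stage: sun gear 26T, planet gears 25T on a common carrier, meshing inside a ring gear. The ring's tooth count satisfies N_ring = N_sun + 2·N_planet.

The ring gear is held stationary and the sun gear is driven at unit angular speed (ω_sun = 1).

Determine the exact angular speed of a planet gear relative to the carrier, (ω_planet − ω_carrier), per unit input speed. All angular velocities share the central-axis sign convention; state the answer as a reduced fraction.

-988/1275

N_ring = 26 + 2·25 = 76
26(ω_s−ω_c) = −76(ω_r−ω_c),  ω_r=0, ω_s=1
26(1−ω_c) = −76(0−ω_c)  ⇒  102ω_c = 26  ⇒  ω_c = 13/51
sun–planet: 26·(1−13/51) = −25·(ω_p−ω_c)  ⇒  ω_p−ω_c = −(26/25)·(38/51) = -988/1275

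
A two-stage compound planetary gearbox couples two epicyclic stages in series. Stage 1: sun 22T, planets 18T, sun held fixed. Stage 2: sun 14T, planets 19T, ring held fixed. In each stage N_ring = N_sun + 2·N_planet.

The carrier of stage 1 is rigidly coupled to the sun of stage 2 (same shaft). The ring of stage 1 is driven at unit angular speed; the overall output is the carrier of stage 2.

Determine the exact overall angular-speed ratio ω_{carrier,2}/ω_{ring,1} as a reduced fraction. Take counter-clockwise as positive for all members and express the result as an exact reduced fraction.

203/1320

Stage 1: N_ring = 22 + 2·18 = 58
Stage 1: 22(ω_s−ω_c) = −58(ω_r−ω_c),  ω_s=0, ω_r=1
Stage 1: 22(0−ω_c) = −58(1−ω_c)  ⇒  80ω_c = 58  ⇒  ω_c = 29/40
  ⇒ ω_c¹/ω_r¹ = 29/40
Stage 2: N_ring = 14 + 2·19 = 52
Stage 2: 14(ω_s−ω_c) = −52(ω_r−ω_c),  ω_r=0, ω_s=1
Stage 2: 14(1−ω_c) = −52(0−ω_c)  ⇒  66ω_c = 14  ⇒  ω_c = 7/33
  ⇒ ω_c²/ω_s² = 7/33
Coupling ω_s² = ω_c¹ ⇒ overall = 29/40 × 7/33 = 203/1320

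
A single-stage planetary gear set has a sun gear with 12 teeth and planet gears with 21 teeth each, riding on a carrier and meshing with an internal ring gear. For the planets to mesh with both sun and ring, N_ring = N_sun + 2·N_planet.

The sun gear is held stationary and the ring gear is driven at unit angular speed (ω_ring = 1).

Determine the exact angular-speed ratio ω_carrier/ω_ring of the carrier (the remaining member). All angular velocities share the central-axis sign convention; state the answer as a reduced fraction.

9/11

N_ring = 12 + 2·21 = 54
12(ω_s−ω_c) = −54(ω_r−ω_c),  ω_s=0, ω_r=1
12(0−ω_c) = −54(1−ω_c)  ⇒  66ω_c = 54  ⇒  ω_c = 9/11
ω_c/ω_r = 9/11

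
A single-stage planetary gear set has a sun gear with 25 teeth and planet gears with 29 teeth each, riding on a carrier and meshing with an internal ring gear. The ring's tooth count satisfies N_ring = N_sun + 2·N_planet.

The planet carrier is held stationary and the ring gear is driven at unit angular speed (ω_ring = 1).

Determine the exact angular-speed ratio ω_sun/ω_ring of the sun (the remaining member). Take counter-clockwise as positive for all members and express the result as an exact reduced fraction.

N_ring = 25 + 2·29 = 83
25(ω_s−ω_c) = −83(ω_r−ω_c),  ω_c=0, ω_r=1
ω_s = 0 − (83/25)(1−0) = -83/25
ω_s/ω_r = -83/25

-83/25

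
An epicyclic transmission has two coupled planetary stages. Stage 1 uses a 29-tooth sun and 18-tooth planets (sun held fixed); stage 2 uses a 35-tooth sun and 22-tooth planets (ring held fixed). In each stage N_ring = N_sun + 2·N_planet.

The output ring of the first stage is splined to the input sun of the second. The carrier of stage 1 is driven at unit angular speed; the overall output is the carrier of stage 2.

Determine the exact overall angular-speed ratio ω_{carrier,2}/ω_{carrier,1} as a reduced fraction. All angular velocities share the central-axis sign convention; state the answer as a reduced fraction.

329/741

Stage 1: N_ring = 29 + 2·18 = 65
Stage 1: 29(ω_s−ω_c) = −65(ω_r−ω_c),  ω_s=0, ω_c=1
Stage 1: ω_r = 1 − (29/65)(0−1) = 94/65
  ⇒ ω_r¹/ω_c¹ = 94/65
Stage 2: N_ring = 35 + 2·22 = 79
Stage 2: 35(ω_s−ω_c) = −79(ω_r−ω_c),  ω_r=0, ω_s=1
Stage 2: 35(1−ω_c) = −79(0−ω_c)  ⇒  114ω_c = 35  ⇒  ω_c = 35/114
  ⇒ ω_c²/ω_s² = 35/114
Coupling ω_s² = ω_r¹ ⇒ overall = 94/65 × 35/114 = 329/741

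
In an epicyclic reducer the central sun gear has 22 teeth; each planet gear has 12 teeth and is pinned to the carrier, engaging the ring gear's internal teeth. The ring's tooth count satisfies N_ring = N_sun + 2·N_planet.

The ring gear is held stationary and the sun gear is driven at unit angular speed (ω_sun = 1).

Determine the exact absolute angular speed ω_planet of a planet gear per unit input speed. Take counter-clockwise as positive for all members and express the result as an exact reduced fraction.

N_ring = 22 + 2·12 = 46
22(ω_s−ω_c) = −46(ω_r−ω_c),  ω_r=0, ω_s=1
22(1−ω_c) = −46(0−ω_c)  ⇒  68ω_c = 22  ⇒  ω_c = 11/34
sun–planet: 22·(1−11/34) = −12·(ω_p−ω_c)  ⇒  ω_p−ω_c = −(22/12)·(23/34) = -253/204
ω_p = 11/34 − 253/204 = -11/12

-11/12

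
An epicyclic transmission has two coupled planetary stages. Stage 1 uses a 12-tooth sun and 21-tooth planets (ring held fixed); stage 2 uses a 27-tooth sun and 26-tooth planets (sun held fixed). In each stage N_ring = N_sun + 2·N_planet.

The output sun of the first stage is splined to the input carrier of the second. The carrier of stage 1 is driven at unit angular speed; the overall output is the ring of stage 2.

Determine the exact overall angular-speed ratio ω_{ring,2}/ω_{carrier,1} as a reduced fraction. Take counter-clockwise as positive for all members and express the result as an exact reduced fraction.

583/79

Stage 1: N_ring = 12 + 2·21 = 54
Stage 1: 12(ω_s−ω_c) = −54(ω_r−ω_c),  ω_r=0, ω_c=1
Stage 1: ω_s = 1 − (54/12)(0−1) = 11/2
  ⇒ ω_s¹/ω_c¹ = 11/2
Stage 2: N_ring = 27 + 2·26 = 79
Stage 2: 27(ω_s−ω_c) = −79(ω_r−ω_c),  ω_s=0, ω_c=1
Stage 2: ω_r = 1 − (27/79)(0−1) = 106/79
  ⇒ ω_r²/ω_c² = 106/79
Coupling ω_c² = ω_s¹ ⇒ overall = 11/2 × 106/79 = 583/79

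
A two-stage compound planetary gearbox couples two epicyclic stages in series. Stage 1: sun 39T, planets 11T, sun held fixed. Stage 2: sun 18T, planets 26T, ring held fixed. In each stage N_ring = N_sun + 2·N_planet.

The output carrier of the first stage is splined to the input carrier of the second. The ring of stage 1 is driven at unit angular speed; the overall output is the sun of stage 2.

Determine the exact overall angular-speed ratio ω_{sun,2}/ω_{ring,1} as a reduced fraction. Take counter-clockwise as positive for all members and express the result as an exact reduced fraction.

Stage 1: N_ring = 39 + 2·11 = 61
Stage 1: 39(ω_s−ω_c) = −61(ω_r−ω_c),  ω_s=0, ω_r=1
Stage 1: 39(0−ω_c) = −61(1−ω_c)  ⇒  100ω_c = 61  ⇒  ω_c = 61/100
  ⇒ ω_c¹/ω_r¹ = 61/100
Stage 2: N_ring = 18 + 2·26 = 70
Stage 2: 18(ω_s−ω_c) = −70(ω_r−ω_c),  ω_r=0, ω_c=1
Stage 2: ω_s = 1 − (70/18)(0−1) = 44/9
  ⇒ ω_s²/ω_c² = 44/9
Coupling ω_c² = ω_c¹ ⇒ overall = 61/100 × 44/9 = 671/225

671/225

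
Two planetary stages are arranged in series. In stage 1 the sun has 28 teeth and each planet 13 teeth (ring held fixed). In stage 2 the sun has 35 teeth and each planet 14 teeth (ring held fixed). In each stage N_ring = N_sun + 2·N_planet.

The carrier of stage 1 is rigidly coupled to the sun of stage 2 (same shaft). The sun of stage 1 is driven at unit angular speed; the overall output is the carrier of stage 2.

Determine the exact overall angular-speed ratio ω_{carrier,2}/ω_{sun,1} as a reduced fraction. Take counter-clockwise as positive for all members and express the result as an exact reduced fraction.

Stage 1: N_ring = 28 + 2·13 = 54
Stage 1: 28(ω_s−ω_c) = −54(ω_r−ω_c),  ω_r=0, ω_s=1
Stage 1: 28(1−ω_c) = −54(0−ω_c)  ⇒  82ω_c = 28  ⇒  ω_c = 14/41
  ⇒ ω_c¹/ω_s¹ = 14/41
Stage 2: N_ring = 35 + 2·14 = 63
Stage 2: 35(ω_s−ω_c) = −63(ω_r−ω_c),  ω_r=0, ω_s=1
Stage 2: 35(1−ω_c) = −63(0−ω_c)  ⇒  98ω_c = 35  ⇒  ω_c = 5/14
  ⇒ ω_c²/ω_s² = 5/14
Coupling ω_s² = ω_c¹ ⇒ overall = 14/41 × 5/14 = 5/41

5/41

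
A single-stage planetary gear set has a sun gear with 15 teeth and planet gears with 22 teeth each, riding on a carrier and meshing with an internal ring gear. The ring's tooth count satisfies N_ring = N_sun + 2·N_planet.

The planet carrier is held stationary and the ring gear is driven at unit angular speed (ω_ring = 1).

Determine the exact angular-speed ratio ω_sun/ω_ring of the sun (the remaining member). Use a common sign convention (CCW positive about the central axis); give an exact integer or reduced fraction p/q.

N_ring = 15 + 2·22 = 59
15(ω_s−ω_c) = −59(ω_r−ω_c),  ω_c=0, ω_r=1
ω_s = 0 − (59/15)(1−0) = -59/15
ω_s/ω_r = -59/15

-59/15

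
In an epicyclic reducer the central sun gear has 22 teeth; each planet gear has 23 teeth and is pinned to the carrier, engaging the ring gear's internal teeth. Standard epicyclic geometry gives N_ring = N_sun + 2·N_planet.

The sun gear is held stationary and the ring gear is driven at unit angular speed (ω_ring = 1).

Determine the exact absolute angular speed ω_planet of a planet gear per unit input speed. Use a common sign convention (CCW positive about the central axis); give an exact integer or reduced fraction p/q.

N_ring = 22 + 2·23 = 68
22(ω_s−ω_c) = −68(ω_r−ω_c),  ω_s=0, ω_r=1
22(0−ω_c) = −68(1−ω_c)  ⇒  90ω_c = 68  ⇒  ω_c = 34/45
sun–planet: 22·(0−34/45) = −23·(ω_p−ω_c)  ⇒  ω_p−ω_c = −(22/23)·(-34/45) = 748/1035
ω_p = 34/45 + 748/1035 = 34/23

34/23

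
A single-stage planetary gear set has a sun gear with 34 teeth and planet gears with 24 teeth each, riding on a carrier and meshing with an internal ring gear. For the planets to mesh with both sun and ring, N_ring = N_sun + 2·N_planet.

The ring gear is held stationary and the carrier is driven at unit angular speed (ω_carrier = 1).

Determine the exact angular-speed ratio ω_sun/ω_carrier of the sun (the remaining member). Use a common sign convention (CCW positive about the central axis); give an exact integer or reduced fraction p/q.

N_ring = 34 + 2·24 = 82
34(ω_s−ω_c) = −82(ω_r−ω_c),  ω_r=0, ω_c=1
ω_s = 1 − (82/34)(0−1) = 58/17
ω_s/ω_c = 58/17

58/17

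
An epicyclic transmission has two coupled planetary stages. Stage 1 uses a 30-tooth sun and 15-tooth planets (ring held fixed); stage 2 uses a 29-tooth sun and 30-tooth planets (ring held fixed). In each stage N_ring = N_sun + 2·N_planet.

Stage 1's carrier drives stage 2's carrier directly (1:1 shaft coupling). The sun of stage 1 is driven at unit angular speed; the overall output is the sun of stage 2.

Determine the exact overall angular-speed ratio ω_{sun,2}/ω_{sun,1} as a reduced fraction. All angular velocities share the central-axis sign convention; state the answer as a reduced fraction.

118/87

Stage 1: N_ring = 30 + 2·15 = 60
Stage 1: 30(ω_s−ω_c) = −60(ω_r−ω_c),  ω_r=0, ω_s=1
Stage 1: 30(1−ω_c) = −60(0−ω_c)  ⇒  90ω_c = 30  ⇒  ω_c = 1/3
  ⇒ ω_c¹/ω_s¹ = 1/3
Stage 2: N_ring = 29 + 2·30 = 89
Stage 2: 29(ω_s−ω_c) = −89(ω_r−ω_c),  ω_r=0, ω_c=1
Stage 2: ω_s = 1 − (89/29)(0−1) = 118/29
  ⇒ ω_s²/ω_c² = 118/29
Coupling ω_c² = ω_c¹ ⇒ overall = 1/3 × 118/29 = 118/87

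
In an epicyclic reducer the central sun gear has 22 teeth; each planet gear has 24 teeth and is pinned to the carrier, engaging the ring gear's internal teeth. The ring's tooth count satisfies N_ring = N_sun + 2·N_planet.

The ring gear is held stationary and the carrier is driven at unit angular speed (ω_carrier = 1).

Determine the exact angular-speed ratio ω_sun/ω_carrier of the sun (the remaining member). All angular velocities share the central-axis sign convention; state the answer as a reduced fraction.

46/11

N_ring = 22 + 2·24 = 70
22(ω_s−ω_c) = −70(ω_r−ω_c),  ω_r=0, ω_c=1
ω_s = 1 − (70/22)(0−1) = 46/11
ω_s/ω_c = 46/11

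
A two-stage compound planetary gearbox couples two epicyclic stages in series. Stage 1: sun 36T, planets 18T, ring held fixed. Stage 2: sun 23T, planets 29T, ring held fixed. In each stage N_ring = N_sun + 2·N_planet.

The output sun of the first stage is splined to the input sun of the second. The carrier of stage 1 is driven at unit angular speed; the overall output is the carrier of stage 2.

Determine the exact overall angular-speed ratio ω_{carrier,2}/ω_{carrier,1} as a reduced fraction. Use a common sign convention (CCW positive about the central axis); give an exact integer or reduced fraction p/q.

Stage 1: N_ring = 36 + 2·18 = 72
Stage 1: 36(ω_s−ω_c) = −72(ω_r−ω_c),  ω_r=0, ω_c=1
Stage 1: ω_s = 1 − (72/36)(0−1) = 3
  ⇒ ω_s¹/ω_c¹ = 3
Stage 2: N_ring = 23 + 2·29 = 81
Stage 2: 23(ω_s−ω_c) = −81(ω_r−ω_c),  ω_r=0, ω_s=1
Stage 2: 23(1−ω_c) = −81(0−ω_c)  ⇒  104ω_c = 23  ⇒  ω_c = 23/104
  ⇒ ω_c²/ω_s² = 23/104
Coupling ω_s² = ω_s¹ ⇒ overall = 3 × 23/104 = 69/104

69/104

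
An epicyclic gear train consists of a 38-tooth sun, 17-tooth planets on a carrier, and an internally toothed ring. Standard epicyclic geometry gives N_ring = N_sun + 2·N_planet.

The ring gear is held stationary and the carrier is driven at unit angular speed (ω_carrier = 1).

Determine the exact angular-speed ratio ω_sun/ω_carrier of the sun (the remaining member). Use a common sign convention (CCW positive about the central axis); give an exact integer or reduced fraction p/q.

N_ring = 38 + 2·17 = 72
38(ω_s−ω_c) = −72(ω_r−ω_c),  ω_r=0, ω_c=1
ω_s = 1 − (72/38)(0−1) = 55/19
ω_s/ω_c = 55/19

55/19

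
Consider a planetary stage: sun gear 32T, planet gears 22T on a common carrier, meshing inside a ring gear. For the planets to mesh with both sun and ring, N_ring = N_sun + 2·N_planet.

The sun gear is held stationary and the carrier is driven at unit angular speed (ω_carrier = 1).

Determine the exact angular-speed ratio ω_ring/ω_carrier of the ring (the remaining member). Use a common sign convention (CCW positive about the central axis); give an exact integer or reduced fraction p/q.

27/19

N_ring = 32 + 2·22 = 76
32(ω_s−ω_c) = −76(ω_r−ω_c),  ω_s=0, ω_c=1
ω_r = 1 − (32/76)(0−1) = 27/19
ω_r/ω_c = 27/19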